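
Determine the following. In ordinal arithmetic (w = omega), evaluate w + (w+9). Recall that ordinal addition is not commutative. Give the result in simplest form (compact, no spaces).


Compute w + (w+9).
Ordinal + is associative but NOT commutative; for finite n>0, n + w = w but w + n stays w+n.
w + (w+9) = (w+w) + 9 = w*2+9.
Result = w*2+9

w*2+9


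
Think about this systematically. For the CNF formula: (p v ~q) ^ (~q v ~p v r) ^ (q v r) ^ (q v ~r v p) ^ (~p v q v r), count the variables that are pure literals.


Check each variable for pure literal status:
p: mixed (not pure)
q: mixed (not pure)
r: mixed (not pure)
Pure literal count = 0

0


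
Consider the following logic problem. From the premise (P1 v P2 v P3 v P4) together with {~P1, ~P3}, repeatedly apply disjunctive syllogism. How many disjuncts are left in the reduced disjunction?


Original disjuncts (4): P1, P2, P3, P4
Negated (eliminate): ~P1, ~P3
Remaining disjuncts: P2, P4
Count = 4 - 2 = 2

2


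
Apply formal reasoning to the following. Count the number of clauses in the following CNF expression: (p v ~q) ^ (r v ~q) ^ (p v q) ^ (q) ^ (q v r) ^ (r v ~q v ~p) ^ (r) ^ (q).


A CNF formula is a conjunction of clauses.
Clauses are separated by ^.
Counting the conjuncts: 8 clauses.

8


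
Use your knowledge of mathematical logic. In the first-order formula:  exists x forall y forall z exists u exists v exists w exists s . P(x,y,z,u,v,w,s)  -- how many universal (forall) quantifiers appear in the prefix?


Quantifier prefix: exists x forall y forall z exists u exists v exists w exists s
Mark each quantifier type:
  E U U E E E E
Universal count = 2, Existential count = 5
Asked for universal (forall) quantifiers: 2

2


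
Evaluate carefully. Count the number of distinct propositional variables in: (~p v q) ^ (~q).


Identify each variable that appears in the formula.
Variables found: p, q
Count = 2

2


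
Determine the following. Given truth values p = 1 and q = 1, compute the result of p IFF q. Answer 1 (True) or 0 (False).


p = 1, q = 1
Operation: p IFF q
Evaluate: 1 IFF 1 = 1

1


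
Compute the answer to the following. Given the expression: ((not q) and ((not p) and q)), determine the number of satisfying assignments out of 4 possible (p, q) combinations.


Check all 4 assignments:
p=0, q=0: 0
p=0, q=1: 0
p=1, q=0: 0
p=1, q=1: 0
Count of True = 0

0


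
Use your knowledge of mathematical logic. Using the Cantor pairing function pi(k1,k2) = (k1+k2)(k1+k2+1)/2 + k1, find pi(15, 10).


k1 + k2 = 25
(k1+k2)(k1+k2+1)/2 = 25 * 26 / 2 = 325
pi = 325 + 15 = 340

340


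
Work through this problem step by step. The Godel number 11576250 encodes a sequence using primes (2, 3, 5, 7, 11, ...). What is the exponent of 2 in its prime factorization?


Factorize 11576250 by dividing by 2 repeatedly.
Division steps: 2 divides 11576250 exactly 1 time(s).
Exponent of 2 = 1

1


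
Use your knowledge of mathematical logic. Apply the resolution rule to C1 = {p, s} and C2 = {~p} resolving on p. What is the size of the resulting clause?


Remove p from C1 and ~p from C2.
C1 remainder: {s}
C2 remainder: {}
Union (resolvent): {s}
Resolvent has 1 literal(s).

1


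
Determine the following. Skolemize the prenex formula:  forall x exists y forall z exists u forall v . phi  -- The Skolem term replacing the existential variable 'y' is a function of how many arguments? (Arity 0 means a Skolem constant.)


Quantifier prefix: forall x exists y forall z exists u forall v
'y' is existentially quantified at position 2.
Universal variables preceding it: x
Skolem function arity = 1

1


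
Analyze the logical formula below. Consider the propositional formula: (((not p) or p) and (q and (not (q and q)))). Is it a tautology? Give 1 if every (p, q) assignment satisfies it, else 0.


Check all 4 assignments:
p=0, q=0: 0
p=0, q=1: 0
p=1, q=0: 0
p=1, q=1: 0
Satisfying count = 0/4.
Tautology iff count = 4: no.

0


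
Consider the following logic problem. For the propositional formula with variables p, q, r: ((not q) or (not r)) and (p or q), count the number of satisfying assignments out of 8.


Evaluate all 8 assignments for p, q, r:
p=0, q=0, r=0: 0
p=0, q=0, r=1: 0
p=0, q=1, r=0: 1
p=0, q=1, r=1: 0
p=1, q=0, r=0: 1
p=1, q=0, r=1: 1
p=1, q=1, r=0: 1
p=1, q=1, r=1: 0
Satisfying count = 4

4


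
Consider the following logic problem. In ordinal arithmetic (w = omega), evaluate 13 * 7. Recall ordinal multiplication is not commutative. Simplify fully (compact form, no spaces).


Compute 13 * 7.
Ordinal * is associative and left-distributive over +, but NOT commutative; for finite n>1, n*w = w but w*n stays w*n.
Both finite; ordinal * agrees with natural *: 13 * 7 = 91.
Result = 91

91


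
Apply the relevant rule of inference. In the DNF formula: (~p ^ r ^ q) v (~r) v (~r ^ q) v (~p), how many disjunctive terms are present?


A DNF formula is a disjunction of terms (conjunctions).
Terms are separated by v.
Counting the disjuncts: 4 terms.

4


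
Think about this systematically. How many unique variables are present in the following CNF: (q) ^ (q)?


Identify each variable that appears in the formula.
Variables found: q
Count = 1

1


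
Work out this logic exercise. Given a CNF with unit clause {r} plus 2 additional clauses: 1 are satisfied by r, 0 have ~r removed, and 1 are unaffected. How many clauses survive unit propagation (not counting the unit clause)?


Satisfied (removed): 1
Shortened (remain): 0
Unchanged (remain): 1
Remaining = 0 + 1 = 1

1


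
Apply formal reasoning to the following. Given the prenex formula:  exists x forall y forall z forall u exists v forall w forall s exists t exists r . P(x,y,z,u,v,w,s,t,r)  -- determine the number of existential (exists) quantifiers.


Quantifier prefix: exists x forall y forall z forall u exists v forall w forall s exists t exists r
Mark each quantifier type:
  E U U U E U U E E
Universal count = 5, Existential count = 4
Asked for existential (exists) quantifiers: 4

4


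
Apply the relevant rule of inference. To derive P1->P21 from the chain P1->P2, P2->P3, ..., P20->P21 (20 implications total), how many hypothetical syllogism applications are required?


With 20 implications in a chain connecting 21 propositions:
P1->P2, P2->P3, ..., P20->P21
Steps needed = (number of implications) - 1 = 20 - 1 = 19

19


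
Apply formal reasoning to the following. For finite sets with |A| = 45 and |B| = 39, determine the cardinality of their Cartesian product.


The Cartesian product A x B contains all ordered pairs (a, b).
|A x B| = |A| * |B| = 45 * 39 = 1755

1755


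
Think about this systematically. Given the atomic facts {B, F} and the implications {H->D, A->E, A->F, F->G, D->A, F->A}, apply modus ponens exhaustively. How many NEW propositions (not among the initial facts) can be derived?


Initial facts: {B, F}
Apply modus ponens to closure:
  F and F->G  =>  G
  F and F->A  =>  A
  A and A->E  =>  E
Final known: {A, B, E, F, G}
New propositions: {A, E, G}
Count = 3

3


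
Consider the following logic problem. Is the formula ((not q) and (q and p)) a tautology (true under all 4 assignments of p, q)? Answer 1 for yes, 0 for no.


Check all 4 assignments:
p=0, q=0: 0
p=0, q=1: 0
p=1, q=0: 0
p=1, q=1: 0
Satisfying count = 0/4.
Tautology iff count = 4: no.

0


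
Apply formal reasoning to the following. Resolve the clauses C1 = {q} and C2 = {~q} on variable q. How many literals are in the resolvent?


Remove q from C1 and ~q from C2.
C1 remainder: {}
C2 remainder: {}
Union (resolvent): {} (empty clause)
Resolvent has 0 literal(s).

0


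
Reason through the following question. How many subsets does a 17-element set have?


The power set of a set with n elements has 2^n elements.
|P(S)| = 2^17 = 131072

131072


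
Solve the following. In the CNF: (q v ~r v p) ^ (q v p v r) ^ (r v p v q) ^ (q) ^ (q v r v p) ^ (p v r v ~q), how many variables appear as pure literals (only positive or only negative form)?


Check each variable for pure literal status:
p: pure positive
q: mixed (not pure)
r: mixed (not pure)
Pure literal count = 1

1


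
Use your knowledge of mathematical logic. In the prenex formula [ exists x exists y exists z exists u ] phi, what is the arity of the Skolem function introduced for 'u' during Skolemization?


Quantifier prefix: exists x exists y exists z exists u
'u' is existentially quantified at position 4.
No universal quantifiers precede it.
Skolem function arity = 0 (a Skolem constant)

0


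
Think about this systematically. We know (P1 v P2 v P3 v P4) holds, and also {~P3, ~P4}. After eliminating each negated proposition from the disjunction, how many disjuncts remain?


Original disjuncts (4): P1, P2, P3, P4
Negated (eliminate): ~P3, ~P4
Remaining disjuncts: P1, P2
Count = 4 - 2 = 2

2


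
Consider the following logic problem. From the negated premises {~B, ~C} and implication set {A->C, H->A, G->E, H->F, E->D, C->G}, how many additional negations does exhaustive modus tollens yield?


Initial negated facts: {~B, ~C}
Apply modus tollens to closure:
  ~C and A->C  =>  ~A
  ~A and H->A  =>  ~H
Final negated: {~A, ~B, ~C, ~H}
New negations: {~A, ~H}
Count = 2

2


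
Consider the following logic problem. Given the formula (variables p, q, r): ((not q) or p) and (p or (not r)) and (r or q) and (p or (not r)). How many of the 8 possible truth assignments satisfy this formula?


Evaluate all 8 assignments for p, q, r:
p=0, q=0, r=0: 0
p=0, q=0, r=1: 0
p=0, q=1, r=0: 0
p=0, q=1, r=1: 0
p=1, q=0, r=0: 0
p=1, q=0, r=1: 1
p=1, q=1, r=0: 1
p=1, q=1, r=1: 1
Satisfying count = 3

3


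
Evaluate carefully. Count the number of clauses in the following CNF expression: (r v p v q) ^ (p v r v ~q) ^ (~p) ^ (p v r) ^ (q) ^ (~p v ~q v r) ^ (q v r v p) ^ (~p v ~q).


A CNF formula is a conjunction of clauses.
Clauses are separated by ^.
Counting the conjuncts: 8 clauses.

8


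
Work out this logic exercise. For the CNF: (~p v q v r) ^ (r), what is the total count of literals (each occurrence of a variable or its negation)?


Counting literals in each clause:
Clause 1: 3 literal(s)
Clause 2: 1 literal(s)
Total = 4

4


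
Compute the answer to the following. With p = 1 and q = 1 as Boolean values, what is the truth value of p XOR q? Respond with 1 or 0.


p = 1, q = 1
Operation: p XOR q
Evaluate: 1 XOR 1 = 0

0


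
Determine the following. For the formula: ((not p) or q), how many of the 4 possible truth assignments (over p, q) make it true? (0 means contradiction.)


Check all 4 assignments:
p=0, q=0: 1
p=0, q=1: 1
p=1, q=0: 0
p=1, q=1: 1
Count of True = 3

3


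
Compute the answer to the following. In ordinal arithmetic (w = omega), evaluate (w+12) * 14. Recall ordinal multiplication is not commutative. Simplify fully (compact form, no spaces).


Compute (w+12) * 14.
Ordinal * is associative and left-distributive over +, but NOT commutative; for finite n>1, n*w = w but w*n stays w*n.
(w+12) * 14 = (w+12) repeated 14 times. Each intermediate +12 is absorbed by the following w; only the last survives: w*14+12.
Result = w*14+12

w*14+12


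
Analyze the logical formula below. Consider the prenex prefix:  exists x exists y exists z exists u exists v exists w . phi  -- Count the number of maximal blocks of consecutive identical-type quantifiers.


Quantifier-type sequence: E E E E E E  (A=forall, E=exists)
Group into maximal same-type runs:
  Ex6
Number of blocks = 1

1


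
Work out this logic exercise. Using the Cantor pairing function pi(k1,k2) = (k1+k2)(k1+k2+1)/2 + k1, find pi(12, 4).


k1 + k2 = 16
(k1+k2)(k1+k2+1)/2 = 16 * 17 / 2 = 136
pi = 136 + 12 = 148

148


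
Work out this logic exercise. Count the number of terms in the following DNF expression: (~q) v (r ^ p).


A DNF formula is a disjunction of terms (conjunctions).
Terms are separated by v.
Counting the disjuncts: 2 terms.

2


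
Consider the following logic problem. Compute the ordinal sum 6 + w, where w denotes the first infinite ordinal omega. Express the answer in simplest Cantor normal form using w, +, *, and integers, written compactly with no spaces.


Compute 6 + w.
Ordinal + is associative but NOT commutative; for finite n>0, n + w = w but w + n stays w+n.
Any finite left addend is absorbed by w on the right: 6 + w = w.
Result = w

w


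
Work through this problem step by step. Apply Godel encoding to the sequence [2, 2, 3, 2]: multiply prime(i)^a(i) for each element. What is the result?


Encode each element as an exponent of the corresponding prime:
  2^2 = 4
  3^2 = 9
  5^3 = 125
  7^2 = 49
Product = 4 * 9 * 125 * 49 = 220500

220500


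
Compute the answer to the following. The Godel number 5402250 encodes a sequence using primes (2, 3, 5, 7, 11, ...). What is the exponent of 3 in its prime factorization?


Factorize 5402250 by dividing by 3 repeatedly.
Division steps: 3 divides 5402250 exactly 2 time(s).
Exponent of 3 = 2

2


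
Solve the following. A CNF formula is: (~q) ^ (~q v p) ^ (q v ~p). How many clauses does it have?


A CNF formula is a conjunction of clauses.
Clauses are separated by ^.
Counting the conjuncts: 3 clauses.

3


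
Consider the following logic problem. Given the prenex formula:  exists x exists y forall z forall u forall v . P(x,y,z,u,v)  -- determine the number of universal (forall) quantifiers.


Quantifier prefix: exists x exists y forall z forall u forall v
Mark each quantifier type:
  E E U U U
Universal count = 3, Existential count = 2
Asked for universal (forall) quantifiers: 3

3


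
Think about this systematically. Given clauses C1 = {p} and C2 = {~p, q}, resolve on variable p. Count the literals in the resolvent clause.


Remove p from C1 and ~p from C2.
C1 remainder: {}
C2 remainder: {q}
Union (resolvent): {q}
Resolvent has 1 literal(s).

1


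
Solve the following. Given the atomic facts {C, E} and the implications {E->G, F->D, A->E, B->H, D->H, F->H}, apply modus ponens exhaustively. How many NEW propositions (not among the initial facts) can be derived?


Initial facts: {C, E}
Apply modus ponens to closure:
  E and E->G  =>  G
Final known: {C, E, G}
New propositions: {G}
Count = 1

1


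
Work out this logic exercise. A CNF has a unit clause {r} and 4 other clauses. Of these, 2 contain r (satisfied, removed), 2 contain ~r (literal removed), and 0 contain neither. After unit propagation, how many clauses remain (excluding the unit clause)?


Satisfied (removed): 2
Shortened (remain): 2
Unchanged (remain): 0
Remaining = 2 + 0 = 2

2


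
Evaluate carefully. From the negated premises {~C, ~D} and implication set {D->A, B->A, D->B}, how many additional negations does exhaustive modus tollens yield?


Initial negated facts: {~C, ~D}
Apply modus tollens to closure:
  (no implication fires)
Final negated: {~C, ~D}
New negations: {(none)}
Count = 0

0


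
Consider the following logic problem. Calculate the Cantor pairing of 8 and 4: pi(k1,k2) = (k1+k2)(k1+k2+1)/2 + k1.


k1 + k2 = 12
(k1+k2)(k1+k2+1)/2 = 12 * 13 / 2 = 78
pi = 78 + 8 = 86

86


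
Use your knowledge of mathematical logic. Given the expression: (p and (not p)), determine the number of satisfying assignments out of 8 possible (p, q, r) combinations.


Check all 8 assignments:
p=0, q=0, r=0: 0
p=0, q=0, r=1: 0
p=0, q=1, r=0: 0
p=0, q=1, r=1: 0
p=1, q=0, r=0: 0
p=1, q=0, r=1: 0
p=1, q=1, r=0: 0
p=1, q=1, r=1: 0
Count of True = 0

0


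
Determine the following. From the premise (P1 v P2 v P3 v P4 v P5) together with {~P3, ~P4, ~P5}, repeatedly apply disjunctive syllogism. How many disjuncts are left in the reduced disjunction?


Original disjuncts (5): P1, P2, P3, P4, P5
Negated (eliminate): ~P3, ~P4, ~P5
Remaining disjuncts: P1, P2
Count = 5 - 3 = 2

2


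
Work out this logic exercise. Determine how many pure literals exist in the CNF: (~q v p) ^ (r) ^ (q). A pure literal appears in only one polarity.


Check each variable for pure literal status:
p: pure positive
q: mixed (not pure)
r: pure positive
Pure literal count = 2

2


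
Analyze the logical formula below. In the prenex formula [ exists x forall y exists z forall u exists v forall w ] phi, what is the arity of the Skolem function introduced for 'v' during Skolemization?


Quantifier prefix: exists x forall y exists z forall u exists v forall w
'v' is existentially quantified at position 5.
Universal variables preceding it: y, u
Skolem function arity = 2

2


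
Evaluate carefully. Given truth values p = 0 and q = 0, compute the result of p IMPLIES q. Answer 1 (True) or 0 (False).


p = 0, q = 0
Operation: p IMPLIES q
Evaluate: 0 IMPLIES 0 = 1

1


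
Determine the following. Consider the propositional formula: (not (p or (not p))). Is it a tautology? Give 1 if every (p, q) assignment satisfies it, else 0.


Check all 4 assignments:
p=0, q=0: 0
p=0, q=1: 0
p=1, q=0: 0
p=1, q=1: 0
Satisfying count = 0/4.
Tautology iff count = 4: no.

0


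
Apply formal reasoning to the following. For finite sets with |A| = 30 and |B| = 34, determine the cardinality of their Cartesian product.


The Cartesian product A x B contains all ordered pairs (a, b).
|A x B| = |A| * |B| = 30 * 34 = 1020

1020


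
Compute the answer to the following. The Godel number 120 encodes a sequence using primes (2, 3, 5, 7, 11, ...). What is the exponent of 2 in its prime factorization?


Factorize 120 by dividing by 2 repeatedly.
Division steps: 2 divides 120 exactly 3 time(s).
Exponent of 2 = 3

3


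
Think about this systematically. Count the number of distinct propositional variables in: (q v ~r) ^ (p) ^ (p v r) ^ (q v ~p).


Identify each variable that appears in the formula.
Variables found: p, q, r
Count = 3

3


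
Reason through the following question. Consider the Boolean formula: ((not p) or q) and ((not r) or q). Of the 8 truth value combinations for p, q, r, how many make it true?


Evaluate all 8 assignments for p, q, r:
p=0, q=0, r=0: 1
p=0, q=0, r=1: 0
p=0, q=1, r=0: 1
p=0, q=1, r=1: 1
p=1, q=0, r=0: 0
p=1, q=0, r=1: 0
p=1, q=1, r=0: 1
p=1, q=1, r=1: 1
Satisfying count = 5

5


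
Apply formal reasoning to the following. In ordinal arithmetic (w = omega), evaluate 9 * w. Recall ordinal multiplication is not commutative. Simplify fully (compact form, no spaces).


Compute 9 * w.
Ordinal * is associative and left-distributive over +, but NOT commutative; for finite n>1, n*w = w but w*n stays w*n.
For finite n>0, n * w = sup{n*k : k<w} = w. So 9 * w = w.
Result = w

w


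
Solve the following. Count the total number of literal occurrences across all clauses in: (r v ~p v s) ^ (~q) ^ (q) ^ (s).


Counting literals in each clause:
Clause 1: 3 literal(s)
Clause 2: 1 literal(s)
Clause 3: 1 literal(s)
Clause 4: 1 literal(s)
Total = 6

6


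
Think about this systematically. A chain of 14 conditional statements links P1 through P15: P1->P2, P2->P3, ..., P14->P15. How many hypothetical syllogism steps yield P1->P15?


With 14 implications in a chain connecting 15 propositions:
P1->P2, P2->P3, ..., P14->P15
Steps needed = (number of implications) - 1 = 14 - 1 = 13

13


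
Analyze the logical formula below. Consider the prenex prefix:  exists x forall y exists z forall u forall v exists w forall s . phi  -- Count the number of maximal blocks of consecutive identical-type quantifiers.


Quantifier-type sequence: E A E A A E A  (A=forall, E=exists)
Group into maximal same-type runs:
  Ex1 | Ax1 | Ex1 | Ax2 | Ex1 | Ax1
Number of blocks = 6

6


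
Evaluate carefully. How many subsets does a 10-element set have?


The power set of a set with n elements has 2^n elements.
|P(S)| = 2^10 = 1024

1024


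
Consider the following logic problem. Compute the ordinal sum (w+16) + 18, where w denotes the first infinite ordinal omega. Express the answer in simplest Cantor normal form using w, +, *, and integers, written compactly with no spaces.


Compute (w+16) + 18.
Ordinal + is associative but NOT commutative; for finite n>0, n + w = w but w + n stays w+n.
By associativity: (w+16) + 18 = w + (16+18) = w+34.
Result = w+34

w+34


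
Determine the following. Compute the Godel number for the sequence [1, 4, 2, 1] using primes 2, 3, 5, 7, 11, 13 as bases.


Encode each element as an exponent of the corresponding prime:
  2^1 = 2
  3^4 = 81
  5^2 = 25
  7^1 = 7
Product = 2 * 81 * 25 * 7 = 28350

28350


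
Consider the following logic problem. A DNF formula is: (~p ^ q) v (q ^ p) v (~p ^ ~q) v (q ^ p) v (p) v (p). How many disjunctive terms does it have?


A DNF formula is a disjunction of terms (conjunctions).
Terms are separated by v.
Counting the disjuncts: 6 terms.

6


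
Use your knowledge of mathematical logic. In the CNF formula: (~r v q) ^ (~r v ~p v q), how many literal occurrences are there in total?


Counting literals in each clause:
Clause 1: 2 literal(s)
Clause 2: 3 literal(s)
Total = 5

5


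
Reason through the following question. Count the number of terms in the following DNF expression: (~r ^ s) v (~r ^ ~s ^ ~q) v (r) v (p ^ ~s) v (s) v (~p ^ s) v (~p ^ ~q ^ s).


A DNF formula is a disjunction of terms (conjunctions).
Terms are separated by v.
Counting the disjuncts: 7 terms.

7


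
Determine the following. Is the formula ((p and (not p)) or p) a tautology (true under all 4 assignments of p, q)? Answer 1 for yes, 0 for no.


Check all 4 assignments:
p=0, q=0: 0
p=0, q=1: 0
p=1, q=0: 1
p=1, q=1: 1
Satisfying count = 2/4.
Tautology iff count = 4: no.

0


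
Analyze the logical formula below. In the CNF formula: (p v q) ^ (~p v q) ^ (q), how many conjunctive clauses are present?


A CNF formula is a conjunction of clauses.
Clauses are separated by ^.
Counting the conjuncts: 3 clauses.

3


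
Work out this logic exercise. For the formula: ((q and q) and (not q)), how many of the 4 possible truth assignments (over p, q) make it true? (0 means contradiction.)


Check all 4 assignments:
p=0, q=0: 0
p=0, q=1: 0
p=1, q=0: 0
p=1, q=1: 0
Count of True = 0

0


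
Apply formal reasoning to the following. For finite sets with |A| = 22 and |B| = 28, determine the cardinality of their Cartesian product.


The Cartesian product A x B contains all ordered pairs (a, b).
|A x B| = |A| * |B| = 22 * 28 = 616

616


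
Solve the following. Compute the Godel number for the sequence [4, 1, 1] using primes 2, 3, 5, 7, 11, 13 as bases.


Encode each element as an exponent of the corresponding prime:
  2^4 = 16
  3^1 = 3
  5^1 = 5
Product = 16 * 3 * 5 = 240

240


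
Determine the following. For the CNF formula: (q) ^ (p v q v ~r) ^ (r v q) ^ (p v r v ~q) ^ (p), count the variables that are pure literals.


Check each variable for pure literal status:
p: pure positive
q: mixed (not pure)
r: mixed (not pure)
Pure literal count = 1

1


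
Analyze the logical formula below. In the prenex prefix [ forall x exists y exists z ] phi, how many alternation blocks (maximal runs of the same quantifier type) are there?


Quantifier-type sequence: A E E  (A=forall, E=exists)
Group into maximal same-type runs:
  Ax1 | Ex2
Number of blocks = 2

2


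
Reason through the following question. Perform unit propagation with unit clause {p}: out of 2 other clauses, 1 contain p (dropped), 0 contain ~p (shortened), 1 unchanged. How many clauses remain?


Satisfied (removed): 1
Shortened (remain): 0
Unchanged (remain): 1
Remaining = 0 + 1 = 1

1


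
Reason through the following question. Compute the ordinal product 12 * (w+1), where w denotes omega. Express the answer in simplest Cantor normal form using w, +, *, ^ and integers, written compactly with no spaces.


Compute 12 * (w+1).
Ordinal * is associative and left-distributive over +, but NOT commutative; for finite n>1, n*w = w but w*n stays w*n.
By left-distributivity: 12 * (w+1) = 12*w + 12*1 = w + 12 = w+12.
Result = w+12

w+12


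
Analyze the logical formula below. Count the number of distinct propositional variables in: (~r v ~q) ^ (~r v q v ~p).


Identify each variable that appears in the formula.
Variables found: p, q, r
Count = 3

3


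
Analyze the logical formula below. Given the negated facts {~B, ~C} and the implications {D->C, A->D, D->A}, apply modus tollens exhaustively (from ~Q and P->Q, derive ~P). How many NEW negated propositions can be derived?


Initial negated facts: {~B, ~C}
Apply modus tollens to closure:
  ~C and D->C  =>  ~D
  ~D and A->D  =>  ~A
Final negated: {~A, ~B, ~C, ~D}
New negations: {~A, ~D}
Count = 2

2


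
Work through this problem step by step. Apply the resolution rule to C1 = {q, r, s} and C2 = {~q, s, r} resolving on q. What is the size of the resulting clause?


Remove q from C1 and ~q from C2.
C1 remainder: {r, s}
C2 remainder: {s, r}
Union (resolvent): {r, s}
Resolvent has 2 literal(s).

2


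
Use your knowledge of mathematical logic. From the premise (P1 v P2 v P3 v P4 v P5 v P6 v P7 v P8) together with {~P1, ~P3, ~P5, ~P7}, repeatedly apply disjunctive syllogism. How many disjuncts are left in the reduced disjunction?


Original disjuncts (8): P1, P2, P3, P4, P5, P6, P7, P8
Negated (eliminate): ~P1, ~P3, ~P5, ~P7
Remaining disjuncts: P2, P4, P6, P8
Count = 8 - 4 = 4

4


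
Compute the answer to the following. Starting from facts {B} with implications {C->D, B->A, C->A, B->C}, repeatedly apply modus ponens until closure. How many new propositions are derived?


Initial facts: {B}
Apply modus ponens to closure:
  B and B->A  =>  A
  B and B->C  =>  C
  C and C->D  =>  D
Final known: {A, B, C, D}
New propositions: {A, C, D}
Count = 3

3


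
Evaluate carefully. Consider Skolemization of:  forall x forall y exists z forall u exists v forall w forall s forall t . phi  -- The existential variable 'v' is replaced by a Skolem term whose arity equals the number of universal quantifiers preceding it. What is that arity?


Quantifier prefix: forall x forall y exists z forall u exists v forall w forall s forall t
'v' is existentially quantified at position 5.
Universal variables preceding it: x, y, u
Skolem function arity = 3

3


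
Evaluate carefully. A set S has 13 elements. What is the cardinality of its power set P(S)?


The power set of a set with n elements has 2^n elements.
|P(S)| = 2^13 = 8192

8192


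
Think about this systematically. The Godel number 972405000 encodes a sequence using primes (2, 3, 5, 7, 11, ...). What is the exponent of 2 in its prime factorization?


Factorize 972405000 by dividing by 2 repeatedly.
Division steps: 2 divides 972405000 exactly 3 time(s).
Exponent of 2 = 3

3


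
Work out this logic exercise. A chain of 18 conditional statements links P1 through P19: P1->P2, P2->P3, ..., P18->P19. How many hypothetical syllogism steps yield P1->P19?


With 18 implications in a chain connecting 19 propositions:
P1->P2, P2->P3, ..., P18->P19
Steps needed = (number of implications) - 1 = 18 - 1 = 17

17


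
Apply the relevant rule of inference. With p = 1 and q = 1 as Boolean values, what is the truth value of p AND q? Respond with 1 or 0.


p = 1, q = 1
Operation: p AND q
Evaluate: 1 AND 1 = 1

1


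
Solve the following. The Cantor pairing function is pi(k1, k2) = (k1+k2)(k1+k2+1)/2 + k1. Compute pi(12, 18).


k1 + k2 = 30
(k1+k2)(k1+k2+1)/2 = 30 * 31 / 2 = 465
pi = 465 + 12 = 477

477


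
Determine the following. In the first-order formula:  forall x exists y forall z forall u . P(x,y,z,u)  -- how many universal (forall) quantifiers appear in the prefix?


Quantifier prefix: forall x exists y forall z forall u
Mark each quantifier type:
  U E U U
Universal count = 3, Existential count = 1
Asked for universal (forall) quantifiers: 3

3


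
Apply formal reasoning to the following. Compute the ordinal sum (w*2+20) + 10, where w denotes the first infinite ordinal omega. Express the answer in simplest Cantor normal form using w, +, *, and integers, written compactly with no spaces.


Compute (w*2+20) + 10.
Ordinal + is associative but NOT commutative; for finite n>0, n + w = w but w + n stays w+n.
By associativity: (w*2+20) + 10 = w*2 + (20+10) = w*2+30.
Result = w*2+30

w*2+30


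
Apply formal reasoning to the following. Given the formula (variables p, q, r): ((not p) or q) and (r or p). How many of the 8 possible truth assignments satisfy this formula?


Evaluate all 8 assignments for p, q, r:
p=0, q=0, r=0: 0
p=0, q=0, r=1: 1
p=0, q=1, r=0: 0
p=0, q=1, r=1: 1
p=1, q=0, r=0: 0
p=1, q=0, r=1: 0
p=1, q=1, r=0: 1
p=1, q=1, r=1: 1
Satisfying count = 4

4


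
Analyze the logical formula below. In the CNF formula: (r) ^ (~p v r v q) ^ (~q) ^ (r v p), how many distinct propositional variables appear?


Identify each variable that appears in the formula.
Variables found: p, q, r
Count = 3

3


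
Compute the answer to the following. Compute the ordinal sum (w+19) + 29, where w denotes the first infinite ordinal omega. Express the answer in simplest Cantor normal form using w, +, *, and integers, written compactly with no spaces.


Compute (w+19) + 29.
Ordinal + is associative but NOT commutative; for finite n>0, n + w = w but w + n stays w+n.
By associativity: (w+19) + 29 = w + (19+29) = w+48.
Result = w+48

w+48


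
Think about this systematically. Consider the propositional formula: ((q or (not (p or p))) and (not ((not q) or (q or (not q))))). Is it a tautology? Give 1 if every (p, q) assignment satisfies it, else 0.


Check all 4 assignments:
p=0, q=0: 0
p=0, q=1: 0
p=1, q=0: 0
p=1, q=1: 0
Satisfying count = 0/4.
Tautology iff count = 4: no.

0


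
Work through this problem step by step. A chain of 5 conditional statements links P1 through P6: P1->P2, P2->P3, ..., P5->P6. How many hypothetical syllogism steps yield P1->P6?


With 5 implications in a chain connecting 6 propositions:
P1->P2, P2->P3, ..., P5->P6
Steps needed = (number of implications) - 1 = 5 - 1 = 4

4


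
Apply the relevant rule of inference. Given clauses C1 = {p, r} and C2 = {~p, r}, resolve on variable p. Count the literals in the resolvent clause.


Remove p from C1 and ~p from C2.
C1 remainder: {r}
C2 remainder: {r}
Union (resolvent): {r}
Resolvent has 1 literal(s).

1


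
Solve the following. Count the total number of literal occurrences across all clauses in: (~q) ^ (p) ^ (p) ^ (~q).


Counting literals in each clause:
Clause 1: 1 literal(s)
Clause 2: 1 literal(s)
Clause 3: 1 literal(s)
Clause 4: 1 literal(s)
Total = 4

4


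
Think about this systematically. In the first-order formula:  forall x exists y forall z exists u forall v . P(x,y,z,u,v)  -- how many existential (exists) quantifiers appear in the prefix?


Quantifier prefix: forall x exists y forall z exists u forall v
Mark each quantifier type:
  U E U E U
Universal count = 3, Existential count = 2
Asked for existential (exists) quantifiers: 2

2


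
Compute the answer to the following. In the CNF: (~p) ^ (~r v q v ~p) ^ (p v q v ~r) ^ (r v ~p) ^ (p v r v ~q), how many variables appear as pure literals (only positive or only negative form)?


Check each variable for pure literal status:
p: mixed (not pure)
q: mixed (not pure)
r: mixed (not pure)
Pure literal count = 0

0


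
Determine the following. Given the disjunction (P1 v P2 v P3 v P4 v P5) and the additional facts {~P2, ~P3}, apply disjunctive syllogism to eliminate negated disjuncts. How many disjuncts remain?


Original disjuncts (5): P1, P2, P3, P4, P5
Negated (eliminate): ~P2, ~P3
Remaining disjuncts: P1, P4, P5
Count = 5 - 2 = 3

3


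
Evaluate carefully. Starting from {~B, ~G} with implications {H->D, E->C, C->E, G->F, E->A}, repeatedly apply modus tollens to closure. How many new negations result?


Initial negated facts: {~B, ~G}
Apply modus tollens to closure:
  (no implication fires)
Final negated: {~B, ~G}
New negations: {(none)}
Count = 0

0


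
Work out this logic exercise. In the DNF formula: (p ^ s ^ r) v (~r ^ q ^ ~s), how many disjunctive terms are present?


A DNF formula is a disjunction of terms (conjunctions).
Terms are separated by v.
Counting the disjuncts: 2 terms.

2


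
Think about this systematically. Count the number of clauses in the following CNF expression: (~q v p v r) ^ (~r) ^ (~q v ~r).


A CNF formula is a conjunction of clauses.
Clauses are separated by ^.
Counting the conjuncts: 3 clauses.

3


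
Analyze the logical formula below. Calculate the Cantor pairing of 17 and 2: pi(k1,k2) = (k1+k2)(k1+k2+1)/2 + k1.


k1 + k2 = 19
(k1+k2)(k1+k2+1)/2 = 19 * 20 / 2 = 190
pi = 190 + 17 = 207

207


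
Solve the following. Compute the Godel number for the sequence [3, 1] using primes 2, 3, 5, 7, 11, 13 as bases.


Encode each element as an exponent of the corresponding prime:
  2^3 = 8
  3^1 = 3
Product = 8 * 3 = 24

24


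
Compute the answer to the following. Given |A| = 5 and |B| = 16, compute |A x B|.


The Cartesian product A x B contains all ordered pairs (a, b).
|A x B| = |A| * |B| = 5 * 16 = 80

80


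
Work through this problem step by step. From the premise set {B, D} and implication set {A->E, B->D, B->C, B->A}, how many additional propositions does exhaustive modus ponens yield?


Initial facts: {B, D}
Apply modus ponens to closure:
  B and B->C  =>  C
  B and B->A  =>  A
  A and A->E  =>  E
Final known: {A, B, C, D, E}
New propositions: {A, C, E}
Count = 3

3


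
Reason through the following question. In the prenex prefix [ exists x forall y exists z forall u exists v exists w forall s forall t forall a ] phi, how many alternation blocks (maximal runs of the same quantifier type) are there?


Quantifier-type sequence: E A E A E E A A A  (A=forall, E=exists)
Group into maximal same-type runs:
  Ex1 | Ax1 | Ex1 | Ax1 | Ex2 | Ax3
Number of blocks = 6

6


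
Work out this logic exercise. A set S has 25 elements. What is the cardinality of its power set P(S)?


The power set of a set with n elements has 2^n elements.
|P(S)| = 2^25 = 33554432

33554432


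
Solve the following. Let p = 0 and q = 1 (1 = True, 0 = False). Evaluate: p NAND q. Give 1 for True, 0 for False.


p = 0, q = 1
Operation: p NAND q
Evaluate: 0 NAND 1 = 1

1


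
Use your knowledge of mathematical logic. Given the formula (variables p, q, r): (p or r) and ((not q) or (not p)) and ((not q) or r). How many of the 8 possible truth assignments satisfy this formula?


Evaluate all 8 assignments for p, q, r:
p=0, q=0, r=0: 0
p=0, q=0, r=1: 1
p=0, q=1, r=0: 0
p=0, q=1, r=1: 1
p=1, q=0, r=0: 1
p=1, q=0, r=1: 1
p=1, q=1, r=0: 0
p=1, q=1, r=1: 0
Satisfying count = 4

4


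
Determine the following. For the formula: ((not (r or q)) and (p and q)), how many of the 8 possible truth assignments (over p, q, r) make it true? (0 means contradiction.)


Check all 8 assignments:
p=0, q=0, r=0: 0
p=0, q=0, r=1: 0
p=0, q=1, r=0: 0
p=0, q=1, r=1: 0
p=1, q=0, r=0: 0
p=1, q=0, r=1: 0
p=1, q=1, r=0: 0
p=1, q=1, r=1: 0
Count of True = 0

0


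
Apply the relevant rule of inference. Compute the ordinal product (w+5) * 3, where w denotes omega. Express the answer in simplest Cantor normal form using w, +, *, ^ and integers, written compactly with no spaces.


Compute (w+5) * 3.
Ordinal * is associative and left-distributive over +, but NOT commutative; for finite n>1, n*w = w but w*n stays w*n.
(w+5) * 3 = (w+5) repeated 3 times. Each intermediate +5 is absorbed by the following w; only the last survives: w*3+5.
Result = w*3+5

w*3+5


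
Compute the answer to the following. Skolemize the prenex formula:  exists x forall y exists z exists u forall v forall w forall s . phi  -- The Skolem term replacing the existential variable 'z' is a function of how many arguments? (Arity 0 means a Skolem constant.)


Quantifier prefix: exists x forall y exists z exists u forall v forall w forall s
'z' is existentially quantified at position 3.
Universal variables preceding it: y
Skolem function arity = 1

1


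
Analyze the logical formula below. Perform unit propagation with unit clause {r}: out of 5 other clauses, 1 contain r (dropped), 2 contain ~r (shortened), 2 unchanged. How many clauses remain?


Satisfied (removed): 1
Shortened (remain): 2
Unchanged (remain): 2
Remaining = 2 + 2 = 4

4


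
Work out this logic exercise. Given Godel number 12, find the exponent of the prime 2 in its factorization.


Factorize 12 by dividing by 2 repeatedly.
Division steps: 2 divides 12 exactly 2 time(s).
Exponent of 2 = 2

2


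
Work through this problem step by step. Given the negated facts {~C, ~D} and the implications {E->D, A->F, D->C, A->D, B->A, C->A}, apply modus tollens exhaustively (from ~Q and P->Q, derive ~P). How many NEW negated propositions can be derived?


Initial negated facts: {~C, ~D}
Apply modus tollens to closure:
  ~D and E->D  =>  ~E
  ~D and A->D  =>  ~A
  ~A and B->A  =>  ~B
Final negated: {~A, ~B, ~C, ~D, ~E}
New negations: {~A, ~B, ~E}
Count = 3

3


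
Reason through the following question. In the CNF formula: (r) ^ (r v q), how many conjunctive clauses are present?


A CNF formula is a conjunction of clauses.
Clauses are separated by ^.
Counting the conjuncts: 2 clauses.

2


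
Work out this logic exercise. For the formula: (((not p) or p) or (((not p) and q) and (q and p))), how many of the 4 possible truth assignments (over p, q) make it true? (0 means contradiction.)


Check all 4 assignments:
p=0, q=0: 1
p=0, q=1: 1
p=1, q=0: 1
p=1, q=1: 1
Count of True = 4

4


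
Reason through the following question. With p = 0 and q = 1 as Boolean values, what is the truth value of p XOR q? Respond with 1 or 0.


p = 0, q = 1
Operation: p XOR q
Evaluate: 0 XOR 1 = 1

1


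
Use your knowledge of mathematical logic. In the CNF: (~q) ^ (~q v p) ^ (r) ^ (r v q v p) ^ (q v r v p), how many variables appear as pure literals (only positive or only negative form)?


Check each variable for pure literal status:
p: pure positive
q: mixed (not pure)
r: pure positive
Pure literal count = 2

2


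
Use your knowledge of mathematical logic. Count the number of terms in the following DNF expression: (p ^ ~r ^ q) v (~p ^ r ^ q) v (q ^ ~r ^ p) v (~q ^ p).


A DNF formula is a disjunction of terms (conjunctions).
Terms are separated by v.
Counting the disjuncts: 4 terms.

4


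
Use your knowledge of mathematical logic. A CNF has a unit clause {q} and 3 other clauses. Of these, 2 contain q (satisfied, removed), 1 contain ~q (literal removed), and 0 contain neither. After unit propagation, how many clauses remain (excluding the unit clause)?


Satisfied (removed): 2
Shortened (remain): 1
Unchanged (remain): 0
Remaining = 1 + 0 = 1

1


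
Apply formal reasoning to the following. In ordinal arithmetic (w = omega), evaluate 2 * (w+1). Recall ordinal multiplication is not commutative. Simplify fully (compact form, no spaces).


Compute 2 * (w+1).
Ordinal * is associative and left-distributive over +, but NOT commutative; for finite n>1, n*w = w but w*n stays w*n.
By left-distributivity: 2 * (w+1) = 2*w + 2*1 = w + 2 = w+2.
Result = w+2

w+2


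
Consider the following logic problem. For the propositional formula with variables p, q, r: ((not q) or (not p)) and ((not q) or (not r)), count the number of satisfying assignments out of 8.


Evaluate all 8 assignments for p, q, r:
p=0, q=0, r=0: 1
p=0, q=0, r=1: 1
p=0, q=1, r=0: 1
p=0, q=1, r=1: 0
p=1, q=0, r=0: 1
p=1, q=0, r=1: 1
p=1, q=1, r=0: 0
p=1, q=1, r=1: 0
Satisfying count = 5

5


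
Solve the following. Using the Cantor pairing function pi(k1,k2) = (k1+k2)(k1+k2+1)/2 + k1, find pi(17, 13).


k1 + k2 = 30
(k1+k2)(k1+k2+1)/2 = 30 * 31 / 2 = 465
pi = 465 + 17 = 482

482


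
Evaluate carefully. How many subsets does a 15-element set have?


The power set of a set with n elements has 2^n elements.
|P(S)| = 2^15 = 32768

32768


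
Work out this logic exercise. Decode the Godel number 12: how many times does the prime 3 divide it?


Factorize 12 by dividing by 3 repeatedly.
Division steps: 3 divides 12 exactly 1 time(s).
Exponent of 3 = 1

1
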